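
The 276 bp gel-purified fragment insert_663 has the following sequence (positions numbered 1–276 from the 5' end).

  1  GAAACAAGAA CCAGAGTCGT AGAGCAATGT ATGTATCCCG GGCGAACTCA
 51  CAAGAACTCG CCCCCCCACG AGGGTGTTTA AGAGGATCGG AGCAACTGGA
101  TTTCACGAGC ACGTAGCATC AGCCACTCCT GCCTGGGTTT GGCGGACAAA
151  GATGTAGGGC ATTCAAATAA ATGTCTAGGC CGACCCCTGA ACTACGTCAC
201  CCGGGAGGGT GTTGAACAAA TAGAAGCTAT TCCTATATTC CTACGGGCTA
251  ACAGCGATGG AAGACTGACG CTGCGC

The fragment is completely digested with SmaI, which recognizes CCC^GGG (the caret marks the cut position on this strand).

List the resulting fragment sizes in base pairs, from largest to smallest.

SmaI sites (CCCGGG) start at positions 37, 200.
SmaI cuts after base 3 of each site, so after positions 39, 202.
Linear molecule, 2 cuts → 3 fragments:
  1–39 → 39 bp
  40–202 → 163 bp
  203–276 → 74 bp
Sorted largest to smallest: 163, 74, 39 bp.

163, 74, 39 bp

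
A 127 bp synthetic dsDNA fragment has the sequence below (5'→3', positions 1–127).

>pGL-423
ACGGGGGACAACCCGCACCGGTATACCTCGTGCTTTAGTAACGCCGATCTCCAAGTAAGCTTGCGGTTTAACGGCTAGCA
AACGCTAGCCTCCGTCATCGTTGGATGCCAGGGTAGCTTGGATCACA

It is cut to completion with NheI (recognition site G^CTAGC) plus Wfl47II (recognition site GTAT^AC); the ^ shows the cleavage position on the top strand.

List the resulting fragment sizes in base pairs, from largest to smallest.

50, 43, 24, 10 bp

NheI sites (GCTAGC) start at positions 74, 84.
NheI cuts after the first base of each site, so after positions 74, 84.
The Wfl47II site (GTATAC) starts at position 21.
Wfl47II cuts after base 4 of each site, so after position 24.
Combined cut positions: 24, 74, 84.
Linear molecule, 3 cuts → 4 fragments:
  1–24 → 24 bp
  25–74 → 50 bp
  75–84 → 10 bp
  85–127 → 43 bp
Sorted largest to smallest: 50, 43, 24, 10 bp.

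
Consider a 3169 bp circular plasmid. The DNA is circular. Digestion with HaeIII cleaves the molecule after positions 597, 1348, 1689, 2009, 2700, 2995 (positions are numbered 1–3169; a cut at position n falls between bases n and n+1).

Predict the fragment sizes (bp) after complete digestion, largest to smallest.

Circular molecule, 6 cuts → 6 fragments:
  1348 − 597 = 751 bp
  1689 − 1348 = 341 bp
  2009 − 1689 = 320 bp
  2700 − 2009 = 691 bp
  2995 − 2700 = 295 bp
  wrap: 3169 − 2995 + 597 = 771 bp
Sorted largest to smallest: 771, 751, 691, 341, 320, 295 bp.

771, 751, 691, 341, 320, 295 bp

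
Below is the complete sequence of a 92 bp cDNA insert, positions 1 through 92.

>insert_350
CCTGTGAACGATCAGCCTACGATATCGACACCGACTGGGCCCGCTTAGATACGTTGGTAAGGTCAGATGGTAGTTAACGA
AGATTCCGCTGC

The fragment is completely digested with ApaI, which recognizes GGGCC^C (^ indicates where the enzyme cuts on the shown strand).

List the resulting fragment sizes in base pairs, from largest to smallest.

The ApaI site (GGGCCC) starts at position 37.
ApaI cuts after base 5 of each site (before the last base), so after position 41.
Linear molecule, 1 cut → 2 fragments:
  1–41 → 41 bp
  42–92 → 51 bp
Sorted largest to smallest: 51, 41 bp.

51, 41 bp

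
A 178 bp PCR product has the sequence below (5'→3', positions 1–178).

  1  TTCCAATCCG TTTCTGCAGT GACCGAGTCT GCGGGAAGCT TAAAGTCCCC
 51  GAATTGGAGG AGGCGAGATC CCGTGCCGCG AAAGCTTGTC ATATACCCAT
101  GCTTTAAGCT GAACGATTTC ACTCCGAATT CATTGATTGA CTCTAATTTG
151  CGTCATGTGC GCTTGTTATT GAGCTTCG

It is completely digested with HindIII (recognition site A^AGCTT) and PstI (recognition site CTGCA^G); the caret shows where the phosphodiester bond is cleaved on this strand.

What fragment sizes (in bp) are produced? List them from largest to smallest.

HindIII sites (AAGCTT) start at positions 36, 82.
HindIII cuts after the first base of each site, so after positions 36, 82.
The PstI site (CTGCAG) starts at position 14.
PstI cuts after base 5 of each site (before the last base), so after position 18.
Combined cut positions: 18, 36, 82.
Linear molecule, 3 cuts → 4 fragments:
  1–18 → 18 bp
  19–36 → 18 bp
  37–82 → 46 bp
  83–178 → 96 bp
Sorted largest to smallest: 96, 46, 18, 18 bp.

96, 46, 18, 18 bp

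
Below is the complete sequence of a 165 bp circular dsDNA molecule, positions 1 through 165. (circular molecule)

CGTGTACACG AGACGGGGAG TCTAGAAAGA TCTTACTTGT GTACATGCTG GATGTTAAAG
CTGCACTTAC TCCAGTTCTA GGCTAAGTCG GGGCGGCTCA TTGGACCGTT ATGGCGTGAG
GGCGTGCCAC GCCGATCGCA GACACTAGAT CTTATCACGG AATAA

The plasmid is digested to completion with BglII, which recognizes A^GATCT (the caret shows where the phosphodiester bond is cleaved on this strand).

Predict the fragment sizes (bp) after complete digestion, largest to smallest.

119, 46 bp

BglII sites (AGATCT) start at positions 28, 147.
BglII cuts after the first base of each site, so after positions 28, 147.
Circular molecule, 2 cuts → 2 fragments:
  29–147 → 119 bp
  148–165 then 1–28 → 18 + 28 = 46 bp
Sorted largest to smallest: 119, 46 bp.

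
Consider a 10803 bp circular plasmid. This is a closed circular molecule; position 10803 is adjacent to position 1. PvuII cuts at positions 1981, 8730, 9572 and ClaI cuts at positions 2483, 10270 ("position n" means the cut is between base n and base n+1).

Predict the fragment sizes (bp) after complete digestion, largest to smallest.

6247, 2514, 842, 698, 502 bp

Combined cut positions (sorted): 1981, 2483, 8730, 9572, 10270.
Circular molecule, 5 cuts → 5 fragments:
  2483 − 1981 = 502 bp
  8730 − 2483 = 6247 bp
  9572 − 8730 = 842 bp
  10270 − 9572 = 698 bp
  wrap: 10803 − 10270 + 1981 = 2514 bp
Sorted largest to smallest: 6247, 2514, 842, 698, 502 bp.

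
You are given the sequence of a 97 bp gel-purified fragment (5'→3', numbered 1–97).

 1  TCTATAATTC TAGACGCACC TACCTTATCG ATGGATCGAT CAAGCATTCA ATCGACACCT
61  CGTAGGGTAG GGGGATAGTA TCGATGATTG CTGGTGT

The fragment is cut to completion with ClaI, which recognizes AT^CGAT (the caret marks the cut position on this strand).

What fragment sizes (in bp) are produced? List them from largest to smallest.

ClaI sites (ATCGAT) start at positions 27, 35, 80.
ClaI cuts after base 2 of each site, so after positions 28, 36, 81.
Linear molecule, 3 cuts → 4 fragments:
  1–28 → 28 bp
  29–36 → 8 bp
  37–81 → 45 bp
  82–97 → 16 bp
Sorted largest to smallest: 45, 28, 16, 8 bp.

45, 28, 16, 8 bp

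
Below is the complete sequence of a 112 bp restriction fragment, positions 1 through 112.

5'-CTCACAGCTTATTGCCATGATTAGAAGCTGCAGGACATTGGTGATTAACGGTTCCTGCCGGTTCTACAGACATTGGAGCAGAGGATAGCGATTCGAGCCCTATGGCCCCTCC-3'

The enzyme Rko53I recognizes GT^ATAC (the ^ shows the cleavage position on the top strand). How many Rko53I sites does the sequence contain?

0

No occurrence of GTATAC is present in the sequence.
Rko53I does not cut: 0 sites.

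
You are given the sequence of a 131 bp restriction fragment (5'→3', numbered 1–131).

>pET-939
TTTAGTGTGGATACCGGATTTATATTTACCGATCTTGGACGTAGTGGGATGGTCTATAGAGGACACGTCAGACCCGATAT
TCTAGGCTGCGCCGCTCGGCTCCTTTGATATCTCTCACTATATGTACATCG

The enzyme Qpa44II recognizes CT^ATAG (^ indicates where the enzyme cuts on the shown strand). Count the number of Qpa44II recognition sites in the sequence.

1

CTATAG occurs starting at position 54.
Qpa44II cuts at 1 site.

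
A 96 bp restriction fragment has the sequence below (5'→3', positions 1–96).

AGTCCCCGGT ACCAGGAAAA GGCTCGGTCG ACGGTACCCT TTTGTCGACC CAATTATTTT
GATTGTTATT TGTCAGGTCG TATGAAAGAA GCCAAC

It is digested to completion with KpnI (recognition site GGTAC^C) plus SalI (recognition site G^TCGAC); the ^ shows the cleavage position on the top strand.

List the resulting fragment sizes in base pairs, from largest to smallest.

52, 15, 12, 10, 7 bp

KpnI sites (GGTACC) start at positions 8, 33.
KpnI cuts after base 5 of each site (before the last base), so after positions 12, 37.
SalI sites (GTCGAC) start at positions 27, 44.
SalI cuts after the first base of each site, so after positions 27, 44.
Combined cut positions: 12, 27, 37, 44.
Linear molecule, 4 cuts → 5 fragments:
  1–12 → 12 bp
  13–27 → 15 bp
  28–37 → 10 bp
  38–44 → 7 bp
  45–96 → 52 bp
Sorted largest to smallest: 52, 15, 12, 10, 7 bp.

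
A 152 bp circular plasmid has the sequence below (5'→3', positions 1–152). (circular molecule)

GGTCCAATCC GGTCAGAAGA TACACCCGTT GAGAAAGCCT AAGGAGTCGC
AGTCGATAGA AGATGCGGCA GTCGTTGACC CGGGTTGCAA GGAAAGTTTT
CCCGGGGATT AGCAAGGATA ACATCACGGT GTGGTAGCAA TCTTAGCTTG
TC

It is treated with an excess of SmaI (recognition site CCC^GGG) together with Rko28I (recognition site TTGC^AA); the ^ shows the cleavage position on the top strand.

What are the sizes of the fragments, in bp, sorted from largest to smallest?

SmaI sites (CCCGGG) start at positions 79, 101.
SmaI cuts after base 3 of each site, so after positions 81, 103.
The Rko28I site (TTGCAA) starts at position 85.
Rko28I cuts after base 4 of each site, so after position 88.
Combined cut positions: 81, 88, 103.
Circular molecule, 3 cuts → 3 fragments:
  82–88 → 7 bp
  89–103 → 15 bp
  104–152 then 1–81 → 49 + 81 = 130 bp
Sorted largest to smallest: 130, 15, 7 bp.

130, 15, 7 bp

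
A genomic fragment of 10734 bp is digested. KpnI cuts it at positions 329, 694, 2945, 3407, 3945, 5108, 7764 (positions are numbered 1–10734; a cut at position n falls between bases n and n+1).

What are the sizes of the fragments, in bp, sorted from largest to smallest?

2970, 2656, 2251, 1163, 538, 462, 365, 329 bp

Linear molecule, 7 cuts → 8 fragments:
  329 − 0 = 329 bp
  694 − 329 = 365 bp
  2945 − 694 = 2251 bp
  3407 − 2945 = 462 bp
  3945 − 3407 = 538 bp
  5108 − 3945 = 1163 bp
  7764 − 5108 = 2656 bp
  10734 − 7764 = 2970 bp
Sorted largest to smallest: 2970, 2656, 2251, 1163, 538, 462, 365, 329 bp.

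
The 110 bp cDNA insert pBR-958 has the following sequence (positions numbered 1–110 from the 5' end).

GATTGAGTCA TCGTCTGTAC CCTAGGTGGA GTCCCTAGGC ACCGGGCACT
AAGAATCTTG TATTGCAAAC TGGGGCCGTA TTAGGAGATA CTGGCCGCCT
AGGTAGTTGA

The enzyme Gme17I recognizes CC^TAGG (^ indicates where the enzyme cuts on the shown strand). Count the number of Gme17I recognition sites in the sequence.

3

CCTAGG occurs starting at positions 21, 34, 98.
Gme17I cuts at 3 sites.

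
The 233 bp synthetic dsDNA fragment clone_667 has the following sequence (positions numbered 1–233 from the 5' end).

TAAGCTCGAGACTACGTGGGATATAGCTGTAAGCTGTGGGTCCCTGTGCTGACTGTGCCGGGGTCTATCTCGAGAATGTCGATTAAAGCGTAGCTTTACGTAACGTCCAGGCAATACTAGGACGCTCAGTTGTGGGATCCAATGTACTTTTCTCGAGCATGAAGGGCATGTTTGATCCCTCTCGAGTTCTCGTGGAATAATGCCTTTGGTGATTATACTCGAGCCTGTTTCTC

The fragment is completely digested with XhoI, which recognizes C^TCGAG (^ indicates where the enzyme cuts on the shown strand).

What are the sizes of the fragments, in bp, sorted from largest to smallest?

83, 64, 37, 29, 15, 5 bp

XhoI sites (CTCGAG) start at positions 5, 69, 152, 181, 218.
XhoI cuts after the first base of each site, so after positions 5, 69, 152, 181, 218.
Linear molecule, 5 cuts → 6 fragments:
  1–5 → 5 bp
  6–69 → 64 bp
  70–152 → 83 bp
  153–181 → 29 bp
  182–218 → 37 bp
  219–233 → 15 bp
Sorted largest to smallest: 83, 64, 37, 29, 15, 5 bp.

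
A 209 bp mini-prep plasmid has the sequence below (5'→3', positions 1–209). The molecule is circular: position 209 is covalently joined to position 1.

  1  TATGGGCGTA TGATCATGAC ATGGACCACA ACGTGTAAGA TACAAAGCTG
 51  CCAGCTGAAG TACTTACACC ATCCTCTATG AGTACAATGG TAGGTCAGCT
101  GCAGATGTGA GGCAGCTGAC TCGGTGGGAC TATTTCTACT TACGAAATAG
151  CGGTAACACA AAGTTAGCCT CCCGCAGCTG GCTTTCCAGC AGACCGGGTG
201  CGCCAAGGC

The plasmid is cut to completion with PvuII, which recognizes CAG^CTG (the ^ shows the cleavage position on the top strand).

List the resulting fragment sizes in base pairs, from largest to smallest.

PvuII sites (CAGCTG) start at positions 52, 96, 113, 175.
PvuII cuts after base 3 of each site, so after positions 54, 98, 115, 177.
Circular molecule, 4 cuts → 4 fragments:
  55–98 → 44 bp
  99–115 → 17 bp
  116–177 → 62 bp
  178–209 then 1–54 → 32 + 54 = 86 bp
Sorted largest to smallest: 86, 62, 44, 17 bp.

86, 62, 44, 17 bp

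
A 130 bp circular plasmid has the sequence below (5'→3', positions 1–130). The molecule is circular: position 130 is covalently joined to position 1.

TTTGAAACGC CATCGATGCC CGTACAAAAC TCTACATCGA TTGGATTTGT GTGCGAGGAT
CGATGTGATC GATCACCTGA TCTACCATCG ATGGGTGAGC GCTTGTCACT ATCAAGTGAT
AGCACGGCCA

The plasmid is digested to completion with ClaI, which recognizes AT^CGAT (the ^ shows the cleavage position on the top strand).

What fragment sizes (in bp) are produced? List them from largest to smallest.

55, 24, 23, 19, 9 bp

ClaI sites (ATCGAT) start at positions 12, 36, 59, 68, 87.
ClaI cuts after base 2 of each site, so after positions 13, 37, 60, 69, 88.
Circular molecule, 5 cuts → 5 fragments:
  14–37 → 24 bp
  38–60 → 23 bp
  61–69 → 9 bp
  70–88 → 19 bp
  89–130 then 1–13 → 42 + 13 = 55 bp
Sorted largest to smallest: 55, 24, 23, 19, 9 bp.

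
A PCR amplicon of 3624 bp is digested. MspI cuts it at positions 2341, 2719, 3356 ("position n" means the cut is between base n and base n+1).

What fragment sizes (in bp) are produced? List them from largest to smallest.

2341, 637, 378, 268 bp

Linear molecule, 3 cuts → 4 fragments:
  2341 − 0 = 2341 bp
  2719 − 2341 = 378 bp
  3356 − 2719 = 637 bp
  3624 − 3356 = 268 bp
Sorted largest to smallest: 2341, 637, 378, 268 bp.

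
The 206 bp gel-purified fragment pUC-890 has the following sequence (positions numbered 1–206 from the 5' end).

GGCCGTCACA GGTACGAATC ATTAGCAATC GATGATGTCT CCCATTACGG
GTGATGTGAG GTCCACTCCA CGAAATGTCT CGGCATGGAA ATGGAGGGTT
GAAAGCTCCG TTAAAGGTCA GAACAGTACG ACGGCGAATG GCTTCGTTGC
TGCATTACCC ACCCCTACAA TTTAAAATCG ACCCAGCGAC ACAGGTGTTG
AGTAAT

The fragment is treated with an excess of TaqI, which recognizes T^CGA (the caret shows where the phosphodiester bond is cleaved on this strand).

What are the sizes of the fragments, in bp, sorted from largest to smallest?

TaqI sites (TCGA) start at positions 29, 178.
TaqI cuts after the first base of each site, so after positions 29, 178.
Linear molecule, 2 cuts → 3 fragments:
  1–29 → 29 bp
  30–178 → 149 bp
  179–206 → 28 bp
Sorted largest to smallest: 149, 29, 28 bp.

149, 29, 28 bp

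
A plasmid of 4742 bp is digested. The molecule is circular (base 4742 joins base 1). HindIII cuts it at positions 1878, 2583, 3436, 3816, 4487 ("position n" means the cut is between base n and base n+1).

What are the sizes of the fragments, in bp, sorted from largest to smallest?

Circular molecule, 5 cuts → 5 fragments:
  2583 − 1878 = 705 bp
  3436 − 2583 = 853 bp
  3816 − 3436 = 380 bp
  4487 − 3816 = 671 bp
  wrap: 4742 − 4487 + 1878 = 2133 bp
Sorted largest to smallest: 2133, 853, 705, 671, 380 bp.

2133, 853, 705, 671, 380 bp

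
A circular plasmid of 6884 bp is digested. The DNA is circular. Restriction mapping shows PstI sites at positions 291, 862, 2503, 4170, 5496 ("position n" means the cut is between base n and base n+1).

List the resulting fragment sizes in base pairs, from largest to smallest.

1679, 1667, 1641, 1326, 571 bp

Circular molecule, 5 cuts → 5 fragments:
  862 − 291 = 571 bp
  2503 − 862 = 1641 bp
  4170 − 2503 = 1667 bp
  5496 − 4170 = 1326 bp
  wrap: 6884 − 5496 + 291 = 1679 bp
Sorted largest to smallest: 1679, 1667, 1641, 1326, 571 bp.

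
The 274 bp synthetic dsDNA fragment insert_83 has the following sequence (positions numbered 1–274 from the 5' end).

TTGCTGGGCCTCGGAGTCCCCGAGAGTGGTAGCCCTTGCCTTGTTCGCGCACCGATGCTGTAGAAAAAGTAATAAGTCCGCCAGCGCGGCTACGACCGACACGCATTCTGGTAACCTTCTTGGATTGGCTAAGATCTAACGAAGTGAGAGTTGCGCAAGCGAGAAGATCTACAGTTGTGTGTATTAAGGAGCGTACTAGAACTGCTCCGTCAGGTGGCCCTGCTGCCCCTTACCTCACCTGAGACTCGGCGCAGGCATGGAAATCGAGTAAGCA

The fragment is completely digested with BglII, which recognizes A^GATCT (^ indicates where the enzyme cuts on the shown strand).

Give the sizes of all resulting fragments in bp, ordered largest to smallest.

BglII sites (AGATCT) start at positions 132, 165.
BglII cuts after the first base of each site, so after positions 132, 165.
Linear molecule, 2 cuts → 3 fragments:
  1–132 → 132 bp
  133–165 → 33 bp
  166–274 → 109 bp
Sorted largest to smallest: 132, 109, 33 bp.

132, 109, 33 bp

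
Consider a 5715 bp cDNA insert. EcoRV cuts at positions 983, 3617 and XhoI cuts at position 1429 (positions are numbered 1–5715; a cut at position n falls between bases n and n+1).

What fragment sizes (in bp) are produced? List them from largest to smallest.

Combined cut positions (sorted): 983, 1429, 3617.
Linear molecule, 3 cuts → 4 fragments:
  983 − 0 = 983 bp
  1429 − 983 = 446 bp
  3617 − 1429 = 2188 bp
  5715 − 3617 = 2098 bp
Sorted largest to smallest: 2188, 2098, 983, 446 bp.

2188, 2098, 983, 446 bp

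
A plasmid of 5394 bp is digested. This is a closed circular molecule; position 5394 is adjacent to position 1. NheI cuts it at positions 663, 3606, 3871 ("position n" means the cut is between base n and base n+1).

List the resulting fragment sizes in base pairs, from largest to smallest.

Circular molecule, 3 cuts → 3 fragments:
  3606 − 663 = 2943 bp
  3871 − 3606 = 265 bp
  wrap: 5394 − 3871 + 663 = 2186 bp
Sorted largest to smallest: 2943, 2186, 265 bp.

2943, 2186, 265 bp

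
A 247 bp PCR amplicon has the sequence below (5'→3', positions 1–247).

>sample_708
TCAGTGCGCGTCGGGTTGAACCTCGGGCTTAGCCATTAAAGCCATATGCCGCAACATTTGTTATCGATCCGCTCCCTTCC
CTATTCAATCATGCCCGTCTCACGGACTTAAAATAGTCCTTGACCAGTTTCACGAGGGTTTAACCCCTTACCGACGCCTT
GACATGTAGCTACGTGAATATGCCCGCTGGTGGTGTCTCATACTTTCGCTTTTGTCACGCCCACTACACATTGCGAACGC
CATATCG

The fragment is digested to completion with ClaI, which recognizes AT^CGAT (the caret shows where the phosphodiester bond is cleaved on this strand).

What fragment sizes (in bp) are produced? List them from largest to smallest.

183, 64 bp

The ClaI site (ATCGAT) starts at position 63.
ClaI cuts after base 2 of each site, so after position 64.
Linear molecule, 1 cut → 2 fragments:
  1–64 → 64 bp
  65–247 → 183 bp
Sorted largest to smallest: 183, 64 bp.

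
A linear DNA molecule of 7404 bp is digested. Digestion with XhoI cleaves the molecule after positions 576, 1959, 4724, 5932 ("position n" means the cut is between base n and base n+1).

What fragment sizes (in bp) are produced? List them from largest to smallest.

Linear molecule, 4 cuts → 5 fragments:
  576 − 0 = 576 bp
  1959 − 576 = 1383 bp
  4724 − 1959 = 2765 bp
  5932 − 4724 = 1208 bp
  7404 − 5932 = 1472 bp
Sorted largest to smallest: 2765, 1472, 1383, 1208, 576 bp.

2765, 1472, 1383, 1208, 576 bp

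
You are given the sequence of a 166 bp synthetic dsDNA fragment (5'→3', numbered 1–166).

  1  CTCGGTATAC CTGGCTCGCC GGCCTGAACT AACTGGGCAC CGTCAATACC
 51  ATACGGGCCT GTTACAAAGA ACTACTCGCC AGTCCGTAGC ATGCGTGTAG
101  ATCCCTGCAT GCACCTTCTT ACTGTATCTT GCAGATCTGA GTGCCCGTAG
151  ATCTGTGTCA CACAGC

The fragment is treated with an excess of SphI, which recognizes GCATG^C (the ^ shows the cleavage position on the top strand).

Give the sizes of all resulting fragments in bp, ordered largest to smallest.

93, 55, 18 bp

SphI sites (GCATGC) start at positions 89, 107.
SphI cuts after base 5 of each site (before the last base), so after positions 93, 111.
Linear molecule, 2 cuts → 3 fragments:
  1–93 → 93 bp
  94–111 → 18 bp
  112–166 → 55 bp
Sorted largest to smallest: 93, 55, 18 bp.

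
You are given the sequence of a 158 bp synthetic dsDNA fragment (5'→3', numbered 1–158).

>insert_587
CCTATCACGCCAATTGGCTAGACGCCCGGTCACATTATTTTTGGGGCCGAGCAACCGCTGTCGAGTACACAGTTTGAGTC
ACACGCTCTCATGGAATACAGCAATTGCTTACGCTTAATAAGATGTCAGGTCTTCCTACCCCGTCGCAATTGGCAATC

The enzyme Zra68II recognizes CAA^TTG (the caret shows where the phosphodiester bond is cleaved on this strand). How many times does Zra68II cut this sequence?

CAATTG occurs starting at positions 11, 102, 147.
Zra68II cuts at 3 sites.

3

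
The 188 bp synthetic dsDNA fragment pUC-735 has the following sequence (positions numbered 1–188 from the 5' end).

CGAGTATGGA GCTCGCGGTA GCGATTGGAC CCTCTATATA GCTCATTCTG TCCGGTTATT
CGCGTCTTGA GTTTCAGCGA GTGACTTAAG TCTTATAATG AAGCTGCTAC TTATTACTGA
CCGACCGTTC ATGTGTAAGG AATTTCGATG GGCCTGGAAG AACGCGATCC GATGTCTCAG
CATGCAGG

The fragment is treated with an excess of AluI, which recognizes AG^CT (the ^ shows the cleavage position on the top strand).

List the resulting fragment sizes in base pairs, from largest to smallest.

85, 62, 30, 11 bp

AluI sites (AGCT) start at positions 10, 40, 102.
AluI cuts after base 2 of each site, so after positions 11, 41, 103.
Linear molecule, 3 cuts → 4 fragments:
  1–11 → 11 bp
  12–41 → 30 bp
  42–103 → 62 bp
  104–188 → 85 bp
Sorted largest to smallest: 85, 62, 30, 11 bp.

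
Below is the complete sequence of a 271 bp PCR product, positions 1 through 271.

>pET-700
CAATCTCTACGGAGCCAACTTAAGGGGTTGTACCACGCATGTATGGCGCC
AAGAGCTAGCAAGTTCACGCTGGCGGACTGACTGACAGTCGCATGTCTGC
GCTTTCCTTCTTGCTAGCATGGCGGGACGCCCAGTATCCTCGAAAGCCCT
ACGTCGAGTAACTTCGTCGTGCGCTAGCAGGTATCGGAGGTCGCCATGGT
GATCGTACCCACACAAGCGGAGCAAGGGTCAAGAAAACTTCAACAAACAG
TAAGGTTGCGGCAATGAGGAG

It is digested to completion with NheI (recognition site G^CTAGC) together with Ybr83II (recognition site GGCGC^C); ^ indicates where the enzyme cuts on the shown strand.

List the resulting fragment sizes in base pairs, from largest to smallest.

NheI sites (GCTAGC) start at positions 55, 113, 173.
NheI cuts after the first base of each site, so after positions 55, 113, 173.
The Ybr83II site (GGCGCC) starts at position 45.
Ybr83II cuts after base 5 of each site (before the last base), so after position 49.
Combined cut positions: 49, 55, 113, 173.
Linear molecule, 4 cuts → 5 fragments:
  1–49 → 49 bp
  50–55 → 6 bp
  56–113 → 58 bp
  114–173 → 60 bp
  174–271 → 98 bp
Sorted largest to smallest: 98, 60, 58, 49, 6 bp.

98, 60, 58, 49, 6 bp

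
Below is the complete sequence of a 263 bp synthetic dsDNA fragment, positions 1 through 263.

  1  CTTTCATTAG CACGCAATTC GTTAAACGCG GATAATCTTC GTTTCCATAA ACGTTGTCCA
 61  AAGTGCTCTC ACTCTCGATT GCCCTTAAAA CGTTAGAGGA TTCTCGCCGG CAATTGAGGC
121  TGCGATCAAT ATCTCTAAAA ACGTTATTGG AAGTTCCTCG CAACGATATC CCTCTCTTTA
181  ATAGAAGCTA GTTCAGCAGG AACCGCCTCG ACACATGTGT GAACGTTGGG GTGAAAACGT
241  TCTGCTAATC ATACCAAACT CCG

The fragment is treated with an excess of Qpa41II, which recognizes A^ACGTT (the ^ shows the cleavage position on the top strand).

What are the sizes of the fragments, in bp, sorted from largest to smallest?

Qpa41II sites (AACGTT) start at positions 50, 89, 140, 222, 236.
Qpa41II cuts after the first base of each site, so after positions 50, 89, 140, 222, 236.
Linear molecule, 5 cuts → 6 fragments:
  1–50 → 50 bp
  51–89 → 39 bp
  90–140 → 51 bp
  141–222 → 82 bp
  223–236 → 14 bp
  237–263 → 27 bp
Sorted largest to smallest: 82, 51, 50, 39, 27, 14 bp.

82, 51, 50, 39, 27, 14 bp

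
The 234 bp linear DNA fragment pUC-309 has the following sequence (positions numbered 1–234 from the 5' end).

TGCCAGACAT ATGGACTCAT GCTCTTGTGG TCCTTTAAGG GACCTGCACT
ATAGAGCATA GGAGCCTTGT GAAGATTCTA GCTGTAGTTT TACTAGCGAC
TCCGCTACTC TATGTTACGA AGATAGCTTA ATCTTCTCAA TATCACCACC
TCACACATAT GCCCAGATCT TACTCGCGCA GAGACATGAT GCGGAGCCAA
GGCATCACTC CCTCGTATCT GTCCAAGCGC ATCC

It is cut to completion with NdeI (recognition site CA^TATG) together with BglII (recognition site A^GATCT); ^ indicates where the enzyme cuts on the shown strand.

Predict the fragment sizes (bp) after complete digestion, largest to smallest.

148, 69, 9, 8 bp

NdeI sites (CATATG) start at positions 8, 156.
NdeI cuts after base 2 of each site, so after positions 9, 157.
The BglII site (AGATCT) starts at position 165.
BglII cuts after the first base of each site, so after position 165.
Combined cut positions: 9, 157, 165.
Linear molecule, 3 cuts → 4 fragments:
  1–9 → 9 bp
  10–157 → 148 bp
  158–165 → 8 bp
  166–234 → 69 bp
Sorted largest to smallest: 148, 69, 9, 8 bp.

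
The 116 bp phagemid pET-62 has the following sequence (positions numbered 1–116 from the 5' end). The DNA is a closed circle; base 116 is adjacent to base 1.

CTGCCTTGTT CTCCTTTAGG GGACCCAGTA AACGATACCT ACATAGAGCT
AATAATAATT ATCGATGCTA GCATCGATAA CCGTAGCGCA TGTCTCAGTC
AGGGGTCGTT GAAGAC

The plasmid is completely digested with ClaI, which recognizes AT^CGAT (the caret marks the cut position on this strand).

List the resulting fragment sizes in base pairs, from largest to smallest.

104, 12 bp

ClaI sites (ATCGAT) start at positions 61, 73.
ClaI cuts after base 2 of each site, so after positions 62, 74.
Circular molecule, 2 cuts → 2 fragments:
  63–74 → 12 bp
  75–116 then 1–62 → 42 + 62 = 104 bp
Sorted largest to smallest: 104, 12 bp.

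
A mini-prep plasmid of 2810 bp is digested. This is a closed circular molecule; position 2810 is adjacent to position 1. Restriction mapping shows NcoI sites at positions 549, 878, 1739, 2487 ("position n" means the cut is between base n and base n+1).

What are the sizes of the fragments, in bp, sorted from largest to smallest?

872, 861, 748, 329 bp

Circular molecule, 4 cuts → 4 fragments:
  878 − 549 = 329 bp
  1739 − 878 = 861 bp
  2487 − 1739 = 748 bp
  wrap: 2810 − 2487 + 549 = 872 bp
Sorted largest to smallest: 872, 861, 748, 329 bp.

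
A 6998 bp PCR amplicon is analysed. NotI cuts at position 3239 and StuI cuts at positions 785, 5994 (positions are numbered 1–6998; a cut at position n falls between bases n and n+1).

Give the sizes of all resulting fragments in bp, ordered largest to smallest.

2755, 2454, 1004, 785 bp

Combined cut positions (sorted): 785, 3239, 5994.
Linear molecule, 3 cuts → 4 fragments:
  785 − 0 = 785 bp
  3239 − 785 = 2454 bp
  5994 − 3239 = 2755 bp
  6998 − 5994 = 1004 bp
Sorted largest to smallest: 2755, 2454, 1004, 785 bp.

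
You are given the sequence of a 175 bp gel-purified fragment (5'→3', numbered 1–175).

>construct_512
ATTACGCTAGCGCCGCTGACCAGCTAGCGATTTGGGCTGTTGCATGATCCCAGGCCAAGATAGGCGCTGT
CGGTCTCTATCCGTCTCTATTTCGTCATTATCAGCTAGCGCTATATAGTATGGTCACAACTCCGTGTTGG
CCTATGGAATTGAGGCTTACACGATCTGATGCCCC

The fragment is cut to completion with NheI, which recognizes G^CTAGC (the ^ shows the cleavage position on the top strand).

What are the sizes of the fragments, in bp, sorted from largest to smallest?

81, 71, 17, 6 bp

NheI sites (GCTAGC) start at positions 6, 23, 104.
NheI cuts after the first base of each site, so after positions 6, 23, 104.
Linear molecule, 3 cuts → 4 fragments:
  1–6 → 6 bp
  7–23 → 17 bp
  24–104 → 81 bp
  105–175 → 71 bp
Sorted largest to smallest: 81, 71, 17, 6 bp.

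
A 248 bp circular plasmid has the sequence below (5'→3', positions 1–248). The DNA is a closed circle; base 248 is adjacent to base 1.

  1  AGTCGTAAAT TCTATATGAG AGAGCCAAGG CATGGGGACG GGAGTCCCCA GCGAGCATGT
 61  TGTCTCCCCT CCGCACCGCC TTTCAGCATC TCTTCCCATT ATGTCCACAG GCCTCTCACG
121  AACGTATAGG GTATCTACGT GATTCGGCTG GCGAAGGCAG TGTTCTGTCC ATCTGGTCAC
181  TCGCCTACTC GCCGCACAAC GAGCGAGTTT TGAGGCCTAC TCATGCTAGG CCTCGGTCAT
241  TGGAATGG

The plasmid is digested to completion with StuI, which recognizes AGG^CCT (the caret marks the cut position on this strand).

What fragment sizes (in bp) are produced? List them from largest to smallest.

129, 104, 15 bp

StuI sites (AGGCCT) start at positions 109, 213, 228.
StuI cuts after base 3 of each site, so after positions 111, 215, 230.
Circular molecule, 3 cuts → 3 fragments:
  112–215 → 104 bp
  216–230 → 15 bp
  231–248 then 1–111 → 18 + 111 = 129 bp
Sorted largest to smallest: 129, 104, 15 bp.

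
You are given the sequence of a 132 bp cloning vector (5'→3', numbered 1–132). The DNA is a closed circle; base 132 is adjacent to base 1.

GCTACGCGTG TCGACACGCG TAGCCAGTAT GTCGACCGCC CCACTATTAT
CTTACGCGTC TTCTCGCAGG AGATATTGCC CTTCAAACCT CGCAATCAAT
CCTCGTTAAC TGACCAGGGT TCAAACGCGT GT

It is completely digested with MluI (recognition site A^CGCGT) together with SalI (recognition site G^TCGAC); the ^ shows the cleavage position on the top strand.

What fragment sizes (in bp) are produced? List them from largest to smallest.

MluI sites (ACGCGT) start at positions 4, 16, 54, 125.
MluI cuts after the first base of each site, so after positions 4, 16, 54, 125.
SalI sites (GTCGAC) start at positions 10, 31.
SalI cuts after the first base of each site, so after positions 10, 31.
Combined cut positions: 4, 10, 16, 31, 54, 125.
Circular molecule, 6 cuts → 6 fragments:
  5–10 → 6 bp
  11–16 → 6 bp
  17–31 → 15 bp
  32–54 → 23 bp
  55–125 → 71 bp
  126–132 then 1–4 → 7 + 4 = 11 bp
Sorted largest to smallest: 71, 23, 15, 11, 6, 6 bp.

71, 23, 15, 11, 6, 6 bp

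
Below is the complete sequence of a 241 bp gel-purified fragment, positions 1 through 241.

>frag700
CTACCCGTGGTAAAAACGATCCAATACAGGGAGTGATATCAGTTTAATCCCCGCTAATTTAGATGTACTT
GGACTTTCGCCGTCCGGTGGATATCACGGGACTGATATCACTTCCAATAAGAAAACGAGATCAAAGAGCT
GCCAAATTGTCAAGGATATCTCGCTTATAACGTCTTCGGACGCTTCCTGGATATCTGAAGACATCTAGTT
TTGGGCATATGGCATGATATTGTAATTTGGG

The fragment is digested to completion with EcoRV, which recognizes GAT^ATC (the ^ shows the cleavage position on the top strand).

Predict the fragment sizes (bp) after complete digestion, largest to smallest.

55, 51, 49, 37, 35, 14 bp

EcoRV sites (GATATC) start at positions 35, 90, 104, 155, 190.
EcoRV cuts after base 3 of each site, so after positions 37, 92, 106, 157, 192.
Linear molecule, 5 cuts → 6 fragments:
  1–37 → 37 bp
  38–92 → 55 bp
  93–106 → 14 bp
  107–157 → 51 bp
  158–192 → 35 bp
  193–241 → 49 bp
Sorted largest to smallest: 55, 51, 49, 37, 35, 14 bp.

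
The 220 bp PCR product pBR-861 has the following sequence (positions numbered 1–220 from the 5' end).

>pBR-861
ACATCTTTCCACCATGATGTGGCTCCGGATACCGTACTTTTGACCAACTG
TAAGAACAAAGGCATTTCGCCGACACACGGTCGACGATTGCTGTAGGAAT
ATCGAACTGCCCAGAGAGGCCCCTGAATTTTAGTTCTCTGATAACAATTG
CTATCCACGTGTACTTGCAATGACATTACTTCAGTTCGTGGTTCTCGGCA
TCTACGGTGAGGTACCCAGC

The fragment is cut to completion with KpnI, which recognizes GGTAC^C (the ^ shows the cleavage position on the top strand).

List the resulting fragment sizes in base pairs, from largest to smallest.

215, 5 bp

The KpnI site (GGTACC) starts at position 211.
KpnI cuts after base 5 of each site (before the last base), so after position 215.
Linear molecule, 1 cut → 2 fragments:
  1–215 → 215 bp
  216–220 → 5 bp
Sorted largest to smallest: 215, 5 bp.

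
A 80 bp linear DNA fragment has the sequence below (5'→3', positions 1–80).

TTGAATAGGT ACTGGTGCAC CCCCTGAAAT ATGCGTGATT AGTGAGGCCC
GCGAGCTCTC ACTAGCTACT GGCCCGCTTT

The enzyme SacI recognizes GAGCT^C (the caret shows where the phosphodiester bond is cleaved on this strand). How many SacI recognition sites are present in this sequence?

1

GAGCTC occurs starting at position 53.
SacI cuts at 1 site.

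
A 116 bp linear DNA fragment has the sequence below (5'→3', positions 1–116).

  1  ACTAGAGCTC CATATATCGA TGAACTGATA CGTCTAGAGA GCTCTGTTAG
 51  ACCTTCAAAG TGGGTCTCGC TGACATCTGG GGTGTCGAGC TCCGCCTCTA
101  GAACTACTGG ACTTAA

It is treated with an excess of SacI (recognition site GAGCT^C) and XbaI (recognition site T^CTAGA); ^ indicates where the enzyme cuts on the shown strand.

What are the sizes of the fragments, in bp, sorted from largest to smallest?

SacI sites (GAGCTC) start at positions 5, 39, 87.
SacI cuts after base 5 of each site (before the last base), so after positions 9, 43, 91.
XbaI sites (TCTAGA) start at positions 33, 97.
XbaI cuts after the first base of each site, so after positions 33, 97.
Combined cut positions: 9, 33, 43, 91, 97.
Linear molecule, 5 cuts → 6 fragments:
  1–9 → 9 bp
  10–33 → 24 bp
  34–43 → 10 bp
  44–91 → 48 bp
  92–97 → 6 bp
  98–116 → 19 bp
Sorted largest to smallest: 48, 24, 19, 10, 9, 6 bp.

48, 24, 19, 10, 9, 6 bp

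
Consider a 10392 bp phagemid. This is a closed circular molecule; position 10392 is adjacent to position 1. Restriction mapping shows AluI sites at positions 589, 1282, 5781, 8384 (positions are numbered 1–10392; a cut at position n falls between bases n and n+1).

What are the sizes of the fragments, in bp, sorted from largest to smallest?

Circular molecule, 4 cuts → 4 fragments:
  1282 − 589 = 693 bp
  5781 − 1282 = 4499 bp
  8384 − 5781 = 2603 bp
  wrap: 10392 − 8384 + 589 = 2597 bp
Sorted largest to smallest: 4499, 2603, 2597, 693 bp.

4499, 2603, 2597, 693 bp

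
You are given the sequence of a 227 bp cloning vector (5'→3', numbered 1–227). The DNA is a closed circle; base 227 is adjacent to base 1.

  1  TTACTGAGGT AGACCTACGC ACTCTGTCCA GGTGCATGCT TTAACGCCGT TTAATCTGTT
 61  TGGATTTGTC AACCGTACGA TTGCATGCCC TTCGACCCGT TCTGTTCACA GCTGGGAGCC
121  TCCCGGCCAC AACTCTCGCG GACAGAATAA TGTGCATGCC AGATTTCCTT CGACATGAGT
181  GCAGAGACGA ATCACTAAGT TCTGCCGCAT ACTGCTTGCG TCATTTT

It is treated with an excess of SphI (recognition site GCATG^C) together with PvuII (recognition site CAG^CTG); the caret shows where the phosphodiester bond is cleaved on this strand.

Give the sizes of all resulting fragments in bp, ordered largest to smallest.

SphI sites (GCATGC) start at positions 34, 83, 154.
SphI cuts after base 5 of each site (before the last base), so after positions 38, 87, 158.
The PvuII site (CAGCTG) starts at position 109.
PvuII cuts after base 3 of each site, so after position 111.
Combined cut positions: 38, 87, 111, 158.
Circular molecule, 4 cuts → 4 fragments:
  39–87 → 49 bp
  88–111 → 24 bp
  112–158 → 47 bp
  159–227 then 1–38 → 69 + 38 = 107 bp
Sorted largest to smallest: 107, 49, 47, 24 bp.

107, 49, 47, 24 bp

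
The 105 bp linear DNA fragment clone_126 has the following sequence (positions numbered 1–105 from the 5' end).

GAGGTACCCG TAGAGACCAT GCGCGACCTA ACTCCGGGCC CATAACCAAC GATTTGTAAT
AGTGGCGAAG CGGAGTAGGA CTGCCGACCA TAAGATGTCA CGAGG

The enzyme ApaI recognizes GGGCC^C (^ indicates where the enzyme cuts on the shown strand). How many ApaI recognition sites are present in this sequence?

GGGCCC occurs starting at position 36.
ApaI cuts at 1 site.

1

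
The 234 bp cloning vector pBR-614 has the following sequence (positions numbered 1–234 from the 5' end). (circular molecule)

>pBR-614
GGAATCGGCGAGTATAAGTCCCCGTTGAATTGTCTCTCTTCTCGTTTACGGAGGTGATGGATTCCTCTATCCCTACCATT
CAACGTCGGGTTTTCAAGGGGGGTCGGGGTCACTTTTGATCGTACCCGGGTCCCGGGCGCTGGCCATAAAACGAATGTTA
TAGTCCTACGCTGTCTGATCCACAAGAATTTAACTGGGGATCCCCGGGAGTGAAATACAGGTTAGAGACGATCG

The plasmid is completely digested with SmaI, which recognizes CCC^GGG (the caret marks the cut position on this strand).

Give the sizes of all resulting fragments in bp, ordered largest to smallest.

SmaI sites (CCCGGG) start at positions 125, 132, 203.
SmaI cuts after base 3 of each site, so after positions 127, 134, 205.
Circular molecule, 3 cuts → 3 fragments:
  128–134 → 7 bp
  135–205 → 71 bp
  206–234 then 1–127 → 29 + 127 = 156 bp
Sorted largest to smallest: 156, 71, 7 bp.

156, 71, 7 bp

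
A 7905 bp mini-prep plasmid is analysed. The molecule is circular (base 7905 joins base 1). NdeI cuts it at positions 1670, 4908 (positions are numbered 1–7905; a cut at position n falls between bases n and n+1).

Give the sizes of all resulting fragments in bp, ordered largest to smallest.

4667, 3238 bp

Circular molecule, 2 cuts → 2 fragments:
  4908 − 1670 = 3238 bp
  wrap: 7905 − 4908 + 1670 = 4667 bp
Sorted largest to smallest: 4667, 3238 bp.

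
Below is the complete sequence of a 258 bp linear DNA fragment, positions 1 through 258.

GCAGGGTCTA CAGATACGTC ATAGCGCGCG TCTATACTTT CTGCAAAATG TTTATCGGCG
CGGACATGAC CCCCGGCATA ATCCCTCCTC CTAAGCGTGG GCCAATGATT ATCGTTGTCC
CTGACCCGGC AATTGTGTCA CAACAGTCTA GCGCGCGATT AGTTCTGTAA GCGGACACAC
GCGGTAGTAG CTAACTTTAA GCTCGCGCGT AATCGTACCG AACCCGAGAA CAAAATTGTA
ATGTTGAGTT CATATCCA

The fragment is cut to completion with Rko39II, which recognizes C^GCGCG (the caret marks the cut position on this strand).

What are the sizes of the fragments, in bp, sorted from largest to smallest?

Rko39II sites (CGCGCG) start at positions 25, 152, 204.
Rko39II cuts after the first base of each site, so after positions 25, 152, 204.
Linear molecule, 3 cuts → 4 fragments:
  1–25 → 25 bp
  26–152 → 127 bp
  153–204 → 52 bp
  205–258 → 54 bp
Sorted largest to smallest: 127, 54, 52, 25 bp.

127, 54, 52, 25 bp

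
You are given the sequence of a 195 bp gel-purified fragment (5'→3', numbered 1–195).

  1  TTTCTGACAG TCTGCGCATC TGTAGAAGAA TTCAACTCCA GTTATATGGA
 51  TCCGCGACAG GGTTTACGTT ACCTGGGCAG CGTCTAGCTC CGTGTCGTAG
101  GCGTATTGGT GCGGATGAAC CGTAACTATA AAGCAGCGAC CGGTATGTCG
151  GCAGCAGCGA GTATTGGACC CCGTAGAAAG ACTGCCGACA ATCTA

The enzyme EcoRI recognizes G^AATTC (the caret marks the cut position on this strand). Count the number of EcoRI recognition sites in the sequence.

1

GAATTC occurs starting at position 28.
EcoRI cuts at 1 site.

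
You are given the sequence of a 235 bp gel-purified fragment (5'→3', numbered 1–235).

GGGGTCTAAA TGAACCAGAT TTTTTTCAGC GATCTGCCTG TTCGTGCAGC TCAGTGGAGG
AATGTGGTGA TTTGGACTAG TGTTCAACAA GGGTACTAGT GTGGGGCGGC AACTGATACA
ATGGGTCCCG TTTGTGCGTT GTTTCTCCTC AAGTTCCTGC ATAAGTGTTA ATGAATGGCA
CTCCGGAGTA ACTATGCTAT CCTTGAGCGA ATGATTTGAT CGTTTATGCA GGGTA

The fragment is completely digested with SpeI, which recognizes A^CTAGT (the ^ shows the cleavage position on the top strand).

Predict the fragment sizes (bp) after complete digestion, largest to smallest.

140, 76, 19 bp

SpeI sites (ACTAGT) start at positions 76, 95.
SpeI cuts after the first base of each site, so after positions 76, 95.
Linear molecule, 2 cuts → 3 fragments:
  1–76 → 76 bp
  77–95 → 19 bp
  96–235 → 140 bp
Sorted largest to smallest: 140, 76, 19 bp.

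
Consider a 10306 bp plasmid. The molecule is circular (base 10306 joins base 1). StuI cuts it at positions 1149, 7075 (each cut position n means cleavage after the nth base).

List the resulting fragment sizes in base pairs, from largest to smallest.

5926, 4380 bp

Circular molecule, 2 cuts → 2 fragments:
  7075 − 1149 = 5926 bp
  wrap: 10306 − 7075 + 1149 = 4380 bp
Sorted largest to smallest: 5926, 4380 bp.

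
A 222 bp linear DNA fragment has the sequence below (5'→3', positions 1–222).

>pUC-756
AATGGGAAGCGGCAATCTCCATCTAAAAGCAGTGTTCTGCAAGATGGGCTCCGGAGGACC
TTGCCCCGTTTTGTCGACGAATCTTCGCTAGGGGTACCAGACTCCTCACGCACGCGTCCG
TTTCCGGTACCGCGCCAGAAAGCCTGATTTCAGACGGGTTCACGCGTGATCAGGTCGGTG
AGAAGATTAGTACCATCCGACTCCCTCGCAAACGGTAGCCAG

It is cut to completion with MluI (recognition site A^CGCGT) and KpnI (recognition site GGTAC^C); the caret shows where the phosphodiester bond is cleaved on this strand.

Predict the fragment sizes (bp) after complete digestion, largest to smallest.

97, 60, 32, 18, 15 bp

MluI sites (ACGCGT) start at positions 112, 162.
MluI cuts after the first base of each site, so after positions 112, 162.
KpnI sites (GGTACC) start at positions 93, 126.
KpnI cuts after base 5 of each site (before the last base), so after positions 97, 130.
Combined cut positions: 97, 112, 130, 162.
Linear molecule, 4 cuts → 5 fragments:
  1–97 → 97 bp
  98–112 → 15 bp
  113–130 → 18 bp
  131–162 → 32 bp
  163–222 → 60 bp
Sorted largest to smallest: 97, 60, 32, 18, 15 bp.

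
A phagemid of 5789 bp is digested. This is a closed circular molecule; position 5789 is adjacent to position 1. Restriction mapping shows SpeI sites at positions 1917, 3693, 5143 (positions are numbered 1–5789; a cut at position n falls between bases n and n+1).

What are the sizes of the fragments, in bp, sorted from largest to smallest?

Circular molecule, 3 cuts → 3 fragments:
  3693 − 1917 = 1776 bp
  5143 − 3693 = 1450 bp
  wrap: 5789 − 5143 + 1917 = 2563 bp
Sorted largest to smallest: 2563, 1776, 1450 bp.

2563, 1776, 1450 bp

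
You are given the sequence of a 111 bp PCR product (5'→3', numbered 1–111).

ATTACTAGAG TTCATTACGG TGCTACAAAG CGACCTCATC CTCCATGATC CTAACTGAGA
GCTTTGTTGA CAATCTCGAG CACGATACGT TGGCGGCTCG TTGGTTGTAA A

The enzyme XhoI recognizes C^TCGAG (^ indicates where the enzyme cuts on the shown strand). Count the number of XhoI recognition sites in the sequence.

1

CTCGAG occurs starting at position 75.
XhoI cuts at 1 site.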